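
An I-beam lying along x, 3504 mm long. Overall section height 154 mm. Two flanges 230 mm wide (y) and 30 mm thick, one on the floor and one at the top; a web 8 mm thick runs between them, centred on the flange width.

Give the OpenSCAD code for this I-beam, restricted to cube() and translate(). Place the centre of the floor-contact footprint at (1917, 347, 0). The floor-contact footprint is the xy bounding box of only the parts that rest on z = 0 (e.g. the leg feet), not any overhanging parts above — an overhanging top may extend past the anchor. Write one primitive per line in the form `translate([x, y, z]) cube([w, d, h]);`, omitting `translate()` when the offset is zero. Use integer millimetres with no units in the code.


translate([165, 232, 0]) cube([3504, 230, 30]);
translate([165, 343, 30]) cube([3504, 8, 94]);
translate([165, 232, 124]) cube([3504, 230, 30]);


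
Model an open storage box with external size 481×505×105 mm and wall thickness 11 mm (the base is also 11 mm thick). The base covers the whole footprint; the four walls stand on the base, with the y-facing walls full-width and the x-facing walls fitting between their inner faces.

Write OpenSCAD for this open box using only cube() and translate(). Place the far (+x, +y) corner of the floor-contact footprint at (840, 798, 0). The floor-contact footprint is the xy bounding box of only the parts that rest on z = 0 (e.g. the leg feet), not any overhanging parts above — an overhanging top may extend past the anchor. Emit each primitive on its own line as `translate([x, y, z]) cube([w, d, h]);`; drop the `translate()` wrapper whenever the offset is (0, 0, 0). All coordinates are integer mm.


translate([359, 293, 0]) cube([481, 505, 11]);
translate([359, 293, 11]) cube([481, 11, 94]);
translate([359, 787, 11]) cube([481, 11, 94]);
translate([359, 304, 11]) cube([11, 483, 94]);
translate([829, 304, 11]) cube([11, 483, 94]);


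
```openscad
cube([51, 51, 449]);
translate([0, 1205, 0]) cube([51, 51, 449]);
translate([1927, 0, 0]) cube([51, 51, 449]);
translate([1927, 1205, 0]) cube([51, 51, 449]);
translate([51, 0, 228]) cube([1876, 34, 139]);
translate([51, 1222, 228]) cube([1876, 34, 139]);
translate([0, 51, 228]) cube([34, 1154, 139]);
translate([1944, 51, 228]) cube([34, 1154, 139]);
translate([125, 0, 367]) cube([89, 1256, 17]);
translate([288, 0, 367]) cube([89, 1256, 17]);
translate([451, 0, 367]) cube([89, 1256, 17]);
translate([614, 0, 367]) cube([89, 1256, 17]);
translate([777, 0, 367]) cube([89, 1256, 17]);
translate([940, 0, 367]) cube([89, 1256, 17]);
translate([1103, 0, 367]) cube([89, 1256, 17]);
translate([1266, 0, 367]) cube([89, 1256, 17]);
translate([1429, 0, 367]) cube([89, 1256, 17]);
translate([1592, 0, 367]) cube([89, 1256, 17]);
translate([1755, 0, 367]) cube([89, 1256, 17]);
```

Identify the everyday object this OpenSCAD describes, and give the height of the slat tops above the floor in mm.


A bed frame. The slat-top height is 384 mm.

Four posts, four rails, and a row of slats — a bed frame. Slats sit on the rails at z = 228 + 139 = 367; with slat thickness 17, the top is 384 mm.


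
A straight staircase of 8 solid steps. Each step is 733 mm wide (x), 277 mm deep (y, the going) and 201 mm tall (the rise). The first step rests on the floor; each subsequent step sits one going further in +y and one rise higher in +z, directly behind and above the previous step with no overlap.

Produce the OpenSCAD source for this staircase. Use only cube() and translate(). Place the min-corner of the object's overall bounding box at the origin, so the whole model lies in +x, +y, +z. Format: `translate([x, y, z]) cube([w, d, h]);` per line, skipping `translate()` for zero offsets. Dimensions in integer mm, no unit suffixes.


cube([733, 277, 201]);
translate([0, 277, 201]) cube([733, 277, 201]);
translate([0, 554, 402]) cube([733, 277, 201]);
translate([0, 831, 603]) cube([733, 277, 201]);
translate([0, 1108, 804]) cube([733, 277, 201]);
translate([0, 1385, 1005]) cube([733, 277, 201]);
translate([0, 1662, 1206]) cube([733, 277, 201]);
translate([0, 1939, 1407]) cube([733, 277, 201]);


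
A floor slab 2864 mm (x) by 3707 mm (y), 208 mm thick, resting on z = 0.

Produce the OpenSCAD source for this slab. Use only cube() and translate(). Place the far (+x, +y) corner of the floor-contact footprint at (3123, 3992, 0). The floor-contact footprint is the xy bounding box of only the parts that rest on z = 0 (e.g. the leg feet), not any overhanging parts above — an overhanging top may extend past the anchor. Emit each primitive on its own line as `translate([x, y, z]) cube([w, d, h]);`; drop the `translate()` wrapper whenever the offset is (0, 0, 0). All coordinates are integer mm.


translate([259, 285, 0]) cube([2864, 3707, 208]);


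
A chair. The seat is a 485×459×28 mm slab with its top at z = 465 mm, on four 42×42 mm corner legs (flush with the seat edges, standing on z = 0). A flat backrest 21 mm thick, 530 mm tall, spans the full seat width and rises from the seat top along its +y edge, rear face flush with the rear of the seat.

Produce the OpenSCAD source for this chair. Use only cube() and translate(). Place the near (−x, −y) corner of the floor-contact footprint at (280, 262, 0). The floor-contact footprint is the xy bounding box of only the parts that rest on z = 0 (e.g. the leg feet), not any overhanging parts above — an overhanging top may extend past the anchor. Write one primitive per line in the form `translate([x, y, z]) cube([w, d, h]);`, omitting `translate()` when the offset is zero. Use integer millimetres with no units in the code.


// leg_h = 465 - 28 = 437
translate([280, 262, 437]) cube([485, 459, 28]);
translate([280, 262, 0]) cube([42, 42, 437]);
translate([723, 262, 0]) cube([42, 42, 437]);
translate([280, 679, 0]) cube([42, 42, 437]);
translate([723, 679, 0]) cube([42, 42, 437]);
translate([280, 700, 465]) cube([485, 21, 530]);


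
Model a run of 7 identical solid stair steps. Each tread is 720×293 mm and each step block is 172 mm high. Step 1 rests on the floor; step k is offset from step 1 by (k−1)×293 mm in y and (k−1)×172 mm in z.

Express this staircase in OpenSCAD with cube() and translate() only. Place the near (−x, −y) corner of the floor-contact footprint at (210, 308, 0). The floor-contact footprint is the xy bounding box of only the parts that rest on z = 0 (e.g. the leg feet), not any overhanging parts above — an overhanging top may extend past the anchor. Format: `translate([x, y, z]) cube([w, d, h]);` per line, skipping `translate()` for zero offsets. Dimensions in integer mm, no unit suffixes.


translate([210, 308, 0]) cube([720, 293, 172]);
translate([210, 601, 172]) cube([720, 293, 172]);
translate([210, 894, 344]) cube([720, 293, 172]);
translate([210, 1187, 516]) cube([720, 293, 172]);
translate([210, 1480, 688]) cube([720, 293, 172]);
translate([210, 1773, 860]) cube([720, 293, 172]);
translate([210, 2066, 1032]) cube([720, 293, 172]);


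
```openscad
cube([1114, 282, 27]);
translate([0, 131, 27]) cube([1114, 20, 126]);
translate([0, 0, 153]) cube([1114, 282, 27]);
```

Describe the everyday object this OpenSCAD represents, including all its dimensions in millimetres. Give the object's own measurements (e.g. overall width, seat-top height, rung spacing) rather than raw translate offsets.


An I-beam lying along x, 1114 mm long. Overall section height 180 mm. Two flanges 282 mm wide (y) and 27 mm thick, one on the floor and one at the top; a web 20 mm thick runs between them, centred on the flange width.


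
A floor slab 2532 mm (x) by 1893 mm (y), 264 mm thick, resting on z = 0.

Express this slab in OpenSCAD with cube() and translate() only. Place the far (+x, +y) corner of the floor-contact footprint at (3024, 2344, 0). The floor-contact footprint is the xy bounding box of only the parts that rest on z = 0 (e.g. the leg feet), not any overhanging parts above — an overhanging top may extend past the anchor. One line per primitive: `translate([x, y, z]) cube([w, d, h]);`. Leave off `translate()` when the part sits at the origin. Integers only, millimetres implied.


translate([492, 451, 0]) cube([2532, 1893, 264]);


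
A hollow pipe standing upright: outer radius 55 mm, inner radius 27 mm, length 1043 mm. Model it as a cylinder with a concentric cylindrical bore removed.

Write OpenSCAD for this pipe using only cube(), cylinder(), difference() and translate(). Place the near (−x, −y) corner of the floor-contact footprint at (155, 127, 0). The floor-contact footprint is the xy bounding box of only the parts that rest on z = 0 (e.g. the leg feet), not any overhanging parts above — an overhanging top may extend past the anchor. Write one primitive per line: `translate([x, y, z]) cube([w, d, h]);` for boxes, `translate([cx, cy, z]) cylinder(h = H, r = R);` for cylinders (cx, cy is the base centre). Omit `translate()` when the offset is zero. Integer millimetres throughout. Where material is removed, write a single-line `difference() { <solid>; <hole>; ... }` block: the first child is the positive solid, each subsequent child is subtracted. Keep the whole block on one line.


difference() { translate([210, 182, 0]) cylinder(h = 1043, r = 55); translate([210, 182, 0]) cylinder(h = 1043, r = 27); }


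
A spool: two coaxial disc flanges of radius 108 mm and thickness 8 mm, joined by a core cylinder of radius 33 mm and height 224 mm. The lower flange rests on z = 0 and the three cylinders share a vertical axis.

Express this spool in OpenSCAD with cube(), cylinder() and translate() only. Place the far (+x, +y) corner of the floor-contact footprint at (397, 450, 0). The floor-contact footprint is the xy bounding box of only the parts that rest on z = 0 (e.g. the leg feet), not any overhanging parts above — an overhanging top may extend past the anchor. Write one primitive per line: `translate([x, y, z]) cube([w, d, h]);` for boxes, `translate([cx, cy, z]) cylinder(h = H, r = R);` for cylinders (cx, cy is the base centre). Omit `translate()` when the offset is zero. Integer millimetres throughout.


translate([289, 342, 0]) cylinder(h = 8, r = 108);
translate([289, 342, 8]) cylinder(h = 224, r = 33);
translate([289, 342, 232]) cylinder(h = 8, r = 108);


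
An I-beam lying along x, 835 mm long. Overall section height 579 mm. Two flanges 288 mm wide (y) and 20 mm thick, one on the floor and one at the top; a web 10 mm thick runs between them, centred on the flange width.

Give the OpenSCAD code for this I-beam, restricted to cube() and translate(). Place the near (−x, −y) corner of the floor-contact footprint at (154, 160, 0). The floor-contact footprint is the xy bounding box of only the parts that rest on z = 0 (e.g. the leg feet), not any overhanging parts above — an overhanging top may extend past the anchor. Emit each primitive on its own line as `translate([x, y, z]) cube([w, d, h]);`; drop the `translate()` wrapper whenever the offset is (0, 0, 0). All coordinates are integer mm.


translate([154, 160, 0]) cube([835, 288, 20]);
translate([154, 299, 20]) cube([835, 10, 539]);
translate([154, 160, 559]) cube([835, 288, 20]);


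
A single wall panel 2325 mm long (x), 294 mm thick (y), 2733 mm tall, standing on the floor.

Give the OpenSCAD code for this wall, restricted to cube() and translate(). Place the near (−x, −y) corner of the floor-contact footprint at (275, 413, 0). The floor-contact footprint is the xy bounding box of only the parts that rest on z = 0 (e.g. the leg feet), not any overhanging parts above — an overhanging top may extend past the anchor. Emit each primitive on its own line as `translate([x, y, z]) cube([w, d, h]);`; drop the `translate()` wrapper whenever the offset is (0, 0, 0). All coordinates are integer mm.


translate([275, 413, 0]) cube([2325, 294, 2733]);


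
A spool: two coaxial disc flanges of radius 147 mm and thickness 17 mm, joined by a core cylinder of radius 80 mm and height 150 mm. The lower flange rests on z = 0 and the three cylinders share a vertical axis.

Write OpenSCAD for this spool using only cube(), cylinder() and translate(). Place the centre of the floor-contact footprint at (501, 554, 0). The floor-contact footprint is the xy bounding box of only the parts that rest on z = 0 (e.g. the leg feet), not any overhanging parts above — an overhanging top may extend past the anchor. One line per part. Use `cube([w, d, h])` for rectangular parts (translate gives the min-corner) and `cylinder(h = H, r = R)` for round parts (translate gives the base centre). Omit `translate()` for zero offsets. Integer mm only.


translate([501, 554, 0]) cylinder(h = 17, r = 147);
translate([501, 554, 17]) cylinder(h = 150, r = 80);
translate([501, 554, 167]) cylinder(h = 17, r = 147);


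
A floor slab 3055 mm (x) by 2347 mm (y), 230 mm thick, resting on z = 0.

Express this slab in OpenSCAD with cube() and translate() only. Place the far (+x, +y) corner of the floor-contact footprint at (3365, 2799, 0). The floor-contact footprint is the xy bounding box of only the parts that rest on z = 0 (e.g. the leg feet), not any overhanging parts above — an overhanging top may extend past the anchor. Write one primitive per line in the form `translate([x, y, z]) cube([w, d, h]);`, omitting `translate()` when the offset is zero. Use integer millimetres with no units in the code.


translate([310, 452, 0]) cube([3055, 2347, 230]);


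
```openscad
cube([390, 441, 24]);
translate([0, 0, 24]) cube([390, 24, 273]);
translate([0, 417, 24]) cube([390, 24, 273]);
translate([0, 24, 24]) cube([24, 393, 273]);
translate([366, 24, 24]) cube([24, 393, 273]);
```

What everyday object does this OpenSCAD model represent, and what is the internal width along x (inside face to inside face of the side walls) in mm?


An open box. The internal width is 342 mm.

A 390×441 base slab with four walls standing on it — an open box. The base is 390 mm wide and the walls are 24 mm thick, so the internal width is 390 − 2 × 24 = 342 mm.


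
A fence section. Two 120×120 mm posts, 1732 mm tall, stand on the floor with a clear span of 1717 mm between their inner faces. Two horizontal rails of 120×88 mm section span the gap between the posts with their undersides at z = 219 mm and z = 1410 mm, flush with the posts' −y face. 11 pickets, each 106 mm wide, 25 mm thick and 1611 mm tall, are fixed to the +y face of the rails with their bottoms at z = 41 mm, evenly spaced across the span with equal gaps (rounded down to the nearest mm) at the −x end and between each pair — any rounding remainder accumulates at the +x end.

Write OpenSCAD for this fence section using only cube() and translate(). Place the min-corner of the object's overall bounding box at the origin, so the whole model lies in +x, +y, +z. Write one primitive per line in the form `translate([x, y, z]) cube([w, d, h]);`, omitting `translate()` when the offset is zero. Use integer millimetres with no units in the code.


cube([120, 120, 1732]);
translate([1837, 0, 0]) cube([120, 120, 1732]);
translate([120, 0, 219]) cube([1717, 120, 88]);
translate([120, 0, 1410]) cube([1717, 120, 88]);
translate([165, 120, 41]) cube([106, 25, 1611]);
translate([316, 120, 41]) cube([106, 25, 1611]);
translate([467, 120, 41]) cube([106, 25, 1611]);
translate([618, 120, 41]) cube([106, 25, 1611]);
translate([769, 120, 41]) cube([106, 25, 1611]);
translate([920, 120, 41]) cube([106, 25, 1611]);
translate([1071, 120, 41]) cube([106, 25, 1611]);
translate([1222, 120, 41]) cube([106, 25, 1611]);
translate([1373, 120, 41]) cube([106, 25, 1611]);
translate([1524, 120, 41]) cube([106, 25, 1611]);
translate([1675, 120, 41]) cube([106, 25, 1611]);


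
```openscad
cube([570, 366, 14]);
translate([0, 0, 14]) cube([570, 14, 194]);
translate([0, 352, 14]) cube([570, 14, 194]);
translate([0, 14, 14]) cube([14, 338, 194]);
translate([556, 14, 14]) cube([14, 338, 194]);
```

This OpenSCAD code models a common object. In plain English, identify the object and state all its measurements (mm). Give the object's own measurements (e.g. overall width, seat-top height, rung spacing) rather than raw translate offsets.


An open-topped rectangular box: outside dimensions 570×366×208 mm, with a uniform wall and base thickness of 14 mm. The base is a full 570×366 slab on the floor; four walls sit on top of the base. The front and back walls (the −y and +y sides) span the full width; the two side walls fit between them.


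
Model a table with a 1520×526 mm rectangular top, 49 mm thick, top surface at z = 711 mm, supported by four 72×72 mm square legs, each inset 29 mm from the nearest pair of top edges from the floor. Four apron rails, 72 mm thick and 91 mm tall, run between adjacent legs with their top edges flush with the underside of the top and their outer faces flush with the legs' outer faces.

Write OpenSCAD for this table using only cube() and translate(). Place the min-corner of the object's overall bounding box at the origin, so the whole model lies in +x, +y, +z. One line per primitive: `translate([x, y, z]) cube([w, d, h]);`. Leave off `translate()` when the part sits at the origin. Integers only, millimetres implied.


translate([0, 0, 662]) cube([1520, 526, 49]);
translate([29, 29, 0]) cube([72, 72, 662]);
translate([1419, 29, 0]) cube([72, 72, 662]);
translate([29, 425, 0]) cube([72, 72, 662]);
translate([1419, 425, 0]) cube([72, 72, 662]);
translate([101, 29, 571]) cube([1318, 72, 91]);
translate([101, 425, 571]) cube([1318, 72, 91]);
translate([29, 101, 571]) cube([72, 324, 91]);
translate([1419, 101, 571]) cube([72, 324, 91]);


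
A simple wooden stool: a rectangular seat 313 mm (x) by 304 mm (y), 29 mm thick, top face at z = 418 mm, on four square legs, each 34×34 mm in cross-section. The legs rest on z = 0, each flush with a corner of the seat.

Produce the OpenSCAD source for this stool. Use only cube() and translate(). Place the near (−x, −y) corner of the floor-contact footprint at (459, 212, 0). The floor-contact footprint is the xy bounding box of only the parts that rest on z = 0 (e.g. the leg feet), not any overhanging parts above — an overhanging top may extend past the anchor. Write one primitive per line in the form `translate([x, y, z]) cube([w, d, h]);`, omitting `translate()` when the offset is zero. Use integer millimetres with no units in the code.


// leg_h = 418 - 29 = 389
translate([459, 212, 389]) cube([313, 304, 29]);
translate([459, 212, 0]) cube([34, 34, 389]);
translate([738, 212, 0]) cube([34, 34, 389]);
translate([459, 482, 0]) cube([34, 34, 389]);
translate([738, 482, 0]) cube([34, 34, 389]);


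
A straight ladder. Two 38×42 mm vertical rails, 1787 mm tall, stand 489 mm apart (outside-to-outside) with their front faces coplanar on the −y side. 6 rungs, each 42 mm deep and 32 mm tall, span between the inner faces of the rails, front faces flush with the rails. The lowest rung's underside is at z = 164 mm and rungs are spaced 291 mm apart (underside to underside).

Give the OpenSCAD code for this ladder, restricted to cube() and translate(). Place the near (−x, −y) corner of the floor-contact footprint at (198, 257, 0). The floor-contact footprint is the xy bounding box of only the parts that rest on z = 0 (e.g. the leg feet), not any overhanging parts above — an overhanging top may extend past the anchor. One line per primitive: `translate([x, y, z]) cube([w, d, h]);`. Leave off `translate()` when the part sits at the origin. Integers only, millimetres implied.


translate([198, 257, 0]) cube([38, 42, 1787]);
translate([649, 257, 0]) cube([38, 42, 1787]);
translate([236, 257, 164]) cube([413, 42, 32]);
translate([236, 257, 455]) cube([413, 42, 32]);
translate([236, 257, 746]) cube([413, 42, 32]);
translate([236, 257, 1037]) cube([413, 42, 32]);
translate([236, 257, 1328]) cube([413, 42, 32]);
translate([236, 257, 1619]) cube([413, 42, 32]);


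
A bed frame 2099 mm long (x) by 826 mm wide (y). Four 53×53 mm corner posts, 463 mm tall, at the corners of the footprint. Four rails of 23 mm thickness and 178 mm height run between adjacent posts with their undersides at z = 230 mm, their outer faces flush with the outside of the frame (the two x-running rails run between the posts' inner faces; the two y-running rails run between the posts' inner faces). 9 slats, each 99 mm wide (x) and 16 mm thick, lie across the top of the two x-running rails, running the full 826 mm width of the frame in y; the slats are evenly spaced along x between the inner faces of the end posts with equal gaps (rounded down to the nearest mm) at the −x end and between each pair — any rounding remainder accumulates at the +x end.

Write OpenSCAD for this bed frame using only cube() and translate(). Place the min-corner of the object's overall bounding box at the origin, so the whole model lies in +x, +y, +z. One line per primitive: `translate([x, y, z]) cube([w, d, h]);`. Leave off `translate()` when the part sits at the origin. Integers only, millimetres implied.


// slat z = rail_z + rail_h = 230 + 178 = 408
// slat gap = ⌊(1993 − 9·99) / 10⌋ = 110
cube([53, 53, 463]);
translate([0, 773, 0]) cube([53, 53, 463]);
translate([2046, 0, 0]) cube([53, 53, 463]);
translate([2046, 773, 0]) cube([53, 53, 463]);
translate([53, 0, 230]) cube([1993, 23, 178]);
translate([53, 803, 230]) cube([1993, 23, 178]);
translate([0, 53, 230]) cube([23, 720, 178]);
translate([2076, 53, 230]) cube([23, 720, 178]);
translate([163, 0, 408]) cube([99, 826, 16]);
translate([372, 0, 408]) cube([99, 826, 16]);
translate([581, 0, 408]) cube([99, 826, 16]);
translate([790, 0, 408]) cube([99, 826, 16]);
translate([999, 0, 408]) cube([99, 826, 16]);
translate([1208, 0, 408]) cube([99, 826, 16]);
translate([1417, 0, 408]) cube([99, 826, 16]);
translate([1626, 0, 408]) cube([99, 826, 16]);
translate([1835, 0, 408]) cube([99, 826, 16]);


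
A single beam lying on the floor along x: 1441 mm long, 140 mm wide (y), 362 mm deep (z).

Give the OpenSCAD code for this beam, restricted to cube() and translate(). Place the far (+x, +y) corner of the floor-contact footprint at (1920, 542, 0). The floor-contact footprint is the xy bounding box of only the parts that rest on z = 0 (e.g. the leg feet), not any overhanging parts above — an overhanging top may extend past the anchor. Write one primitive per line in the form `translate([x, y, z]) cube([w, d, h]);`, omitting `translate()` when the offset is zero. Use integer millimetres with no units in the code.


translate([479, 402, 0]) cube([1441, 140, 362]);


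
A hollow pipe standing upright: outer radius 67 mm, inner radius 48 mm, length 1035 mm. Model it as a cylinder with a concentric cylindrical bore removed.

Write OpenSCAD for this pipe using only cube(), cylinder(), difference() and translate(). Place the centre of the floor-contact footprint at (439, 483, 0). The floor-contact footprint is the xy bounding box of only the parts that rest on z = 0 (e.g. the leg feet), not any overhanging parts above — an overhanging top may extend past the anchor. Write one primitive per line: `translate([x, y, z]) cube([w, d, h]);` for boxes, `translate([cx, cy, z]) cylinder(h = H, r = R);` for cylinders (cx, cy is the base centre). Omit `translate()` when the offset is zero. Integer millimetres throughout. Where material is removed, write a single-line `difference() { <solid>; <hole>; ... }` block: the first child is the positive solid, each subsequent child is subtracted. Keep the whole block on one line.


difference() { translate([439, 483, 0]) cylinder(h = 1035, r = 67); translate([439, 483, 0]) cylinder(h = 1035, r = 48); }


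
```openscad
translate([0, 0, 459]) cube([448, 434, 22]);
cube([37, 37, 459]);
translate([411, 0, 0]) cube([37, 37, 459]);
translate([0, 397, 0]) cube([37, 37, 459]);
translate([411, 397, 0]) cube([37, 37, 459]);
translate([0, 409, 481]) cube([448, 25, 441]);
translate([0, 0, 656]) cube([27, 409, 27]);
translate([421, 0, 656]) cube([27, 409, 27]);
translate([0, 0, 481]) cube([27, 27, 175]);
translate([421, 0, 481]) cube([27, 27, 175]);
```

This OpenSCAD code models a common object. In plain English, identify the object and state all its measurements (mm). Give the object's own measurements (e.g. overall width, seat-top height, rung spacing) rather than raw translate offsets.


A chair. The seat is a 448×434×22 mm slab with its top at z = 481 mm, on four 37×37 mm corner legs (flush with the seat edges, standing on z = 0). A flat backrest 25 mm thick, 441 mm tall, spans the full seat width and rises from the seat top along its +y edge, rear face flush with the rear of the seat. Two armrests of 27×27 mm section run along each side from the seat's front edge to the front of the backrest, top faces 202 mm above the seat top and outer faces flush with the seat's x-edges; a 27×27 mm post under the front of each armrest stands on the seat at the front corner.


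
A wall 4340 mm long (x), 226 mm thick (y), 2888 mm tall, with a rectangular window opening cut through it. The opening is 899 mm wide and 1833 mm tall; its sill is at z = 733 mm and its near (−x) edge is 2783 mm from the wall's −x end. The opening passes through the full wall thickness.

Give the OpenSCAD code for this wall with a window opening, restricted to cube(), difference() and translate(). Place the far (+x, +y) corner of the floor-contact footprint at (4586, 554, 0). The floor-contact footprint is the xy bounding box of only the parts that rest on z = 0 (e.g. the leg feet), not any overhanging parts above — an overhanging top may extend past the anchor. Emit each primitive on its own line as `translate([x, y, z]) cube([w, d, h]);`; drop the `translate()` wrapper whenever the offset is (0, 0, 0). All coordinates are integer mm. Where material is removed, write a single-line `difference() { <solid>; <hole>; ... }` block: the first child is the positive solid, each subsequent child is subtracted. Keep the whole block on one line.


difference() { translate([246, 328, 0]) cube([4340, 226, 2888]); translate([3029, 328, 733]) cube([899, 226, 1833]); }


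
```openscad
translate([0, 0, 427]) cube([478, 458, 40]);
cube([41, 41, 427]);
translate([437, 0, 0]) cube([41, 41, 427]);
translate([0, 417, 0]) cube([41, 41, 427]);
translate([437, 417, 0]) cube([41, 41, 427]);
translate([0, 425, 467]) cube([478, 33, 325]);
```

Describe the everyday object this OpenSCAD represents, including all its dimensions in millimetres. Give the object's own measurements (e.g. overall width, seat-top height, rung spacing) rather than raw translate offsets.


A chair. The seat is a 478×458×40 mm slab with its top at z = 467 mm, on four 41×41 mm corner legs (flush with the seat edges, standing on z = 0). A flat backrest 33 mm thick, 325 mm tall, spans the full seat width and rises from the seat top along its +y edge, rear face flush with the rear of the seat.


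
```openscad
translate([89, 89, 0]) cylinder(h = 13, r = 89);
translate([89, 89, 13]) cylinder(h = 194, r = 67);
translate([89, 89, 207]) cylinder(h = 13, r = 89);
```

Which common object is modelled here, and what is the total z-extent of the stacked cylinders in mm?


A spool. The overall height is 220 mm.

Three coaxial cylinders, large–small–large — a spool. Two 13 mm flanges and a 194 mm core give 13 + 194 + 13 = 220 mm.


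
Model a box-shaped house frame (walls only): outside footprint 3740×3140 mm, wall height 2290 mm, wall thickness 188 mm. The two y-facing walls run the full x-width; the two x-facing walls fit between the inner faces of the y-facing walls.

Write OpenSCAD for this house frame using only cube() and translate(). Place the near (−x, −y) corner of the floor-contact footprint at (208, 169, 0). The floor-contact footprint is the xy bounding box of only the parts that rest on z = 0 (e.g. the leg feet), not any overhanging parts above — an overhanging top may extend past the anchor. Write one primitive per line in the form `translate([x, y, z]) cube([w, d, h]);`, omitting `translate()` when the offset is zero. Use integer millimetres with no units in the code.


translate([208, 169, 0]) cube([3740, 188, 2290]);
translate([208, 3121, 0]) cube([3740, 188, 2290]);
translate([208, 357, 0]) cube([188, 2764, 2290]);
translate([3760, 357, 0]) cube([188, 2764, 2290]);


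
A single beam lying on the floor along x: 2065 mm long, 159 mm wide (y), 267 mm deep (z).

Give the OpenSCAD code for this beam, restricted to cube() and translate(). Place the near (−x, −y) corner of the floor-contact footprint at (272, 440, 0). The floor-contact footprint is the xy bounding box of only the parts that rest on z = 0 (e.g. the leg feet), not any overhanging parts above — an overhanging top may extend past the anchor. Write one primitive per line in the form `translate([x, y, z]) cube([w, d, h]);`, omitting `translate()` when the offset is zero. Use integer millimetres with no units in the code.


translate([272, 440, 0]) cube([2065, 159, 267]);


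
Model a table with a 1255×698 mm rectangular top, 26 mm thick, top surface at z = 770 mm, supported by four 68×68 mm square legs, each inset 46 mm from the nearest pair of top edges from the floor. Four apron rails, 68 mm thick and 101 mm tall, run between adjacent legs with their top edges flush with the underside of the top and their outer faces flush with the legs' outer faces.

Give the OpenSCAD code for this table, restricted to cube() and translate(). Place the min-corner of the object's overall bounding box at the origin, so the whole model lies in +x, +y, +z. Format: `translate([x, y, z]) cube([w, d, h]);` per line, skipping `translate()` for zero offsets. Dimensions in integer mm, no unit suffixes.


translate([0, 0, 744]) cube([1255, 698, 26]);
translate([46, 46, 0]) cube([68, 68, 744]);
translate([1141, 46, 0]) cube([68, 68, 744]);
translate([46, 584, 0]) cube([68, 68, 744]);
translate([1141, 584, 0]) cube([68, 68, 744]);
translate([114, 46, 643]) cube([1027, 68, 101]);
translate([114, 584, 643]) cube([1027, 68, 101]);
translate([46, 114, 643]) cube([68, 470, 101]);
translate([1141, 114, 643]) cube([68, 470, 101]);


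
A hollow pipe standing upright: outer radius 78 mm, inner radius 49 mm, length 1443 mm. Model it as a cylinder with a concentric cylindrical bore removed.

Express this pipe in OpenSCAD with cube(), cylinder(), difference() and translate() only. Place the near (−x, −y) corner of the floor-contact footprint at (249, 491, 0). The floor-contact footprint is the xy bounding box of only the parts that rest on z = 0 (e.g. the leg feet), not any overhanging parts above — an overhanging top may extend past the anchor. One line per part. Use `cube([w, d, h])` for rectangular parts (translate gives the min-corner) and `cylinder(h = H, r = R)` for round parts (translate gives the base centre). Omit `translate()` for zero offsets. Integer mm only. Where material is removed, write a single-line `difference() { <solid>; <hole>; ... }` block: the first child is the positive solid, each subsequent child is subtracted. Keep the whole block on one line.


difference() { translate([327, 569, 0]) cylinder(h = 1443, r = 78); translate([327, 569, 0]) cylinder(h = 1443, r = 49); }


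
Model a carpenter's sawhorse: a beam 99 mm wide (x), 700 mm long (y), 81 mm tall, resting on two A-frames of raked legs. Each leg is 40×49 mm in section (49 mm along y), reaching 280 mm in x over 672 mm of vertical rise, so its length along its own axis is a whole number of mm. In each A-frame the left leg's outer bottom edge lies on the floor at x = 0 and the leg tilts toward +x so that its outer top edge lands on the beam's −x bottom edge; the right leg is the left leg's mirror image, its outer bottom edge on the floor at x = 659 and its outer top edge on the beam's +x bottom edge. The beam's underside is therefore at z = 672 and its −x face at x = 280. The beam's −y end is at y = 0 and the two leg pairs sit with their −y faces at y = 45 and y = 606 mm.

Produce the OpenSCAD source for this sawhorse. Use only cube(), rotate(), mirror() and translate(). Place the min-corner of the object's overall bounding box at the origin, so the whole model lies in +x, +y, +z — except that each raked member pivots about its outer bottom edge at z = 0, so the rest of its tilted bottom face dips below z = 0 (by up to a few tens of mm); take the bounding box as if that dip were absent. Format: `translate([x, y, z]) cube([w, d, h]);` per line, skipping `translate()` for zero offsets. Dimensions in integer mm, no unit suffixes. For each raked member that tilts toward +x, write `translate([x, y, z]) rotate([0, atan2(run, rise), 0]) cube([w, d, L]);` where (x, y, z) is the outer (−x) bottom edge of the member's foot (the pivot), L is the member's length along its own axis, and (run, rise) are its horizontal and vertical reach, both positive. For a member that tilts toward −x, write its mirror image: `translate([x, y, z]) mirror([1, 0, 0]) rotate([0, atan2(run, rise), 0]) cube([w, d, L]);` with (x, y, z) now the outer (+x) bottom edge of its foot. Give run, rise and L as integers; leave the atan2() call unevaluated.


// leg length = √(280² + 672²) = 728
// right-leg outer foot x = 2·280 + 99 = 659
// beam min-corner = (280, 0, 672)
translate([280, 0, 672]) cube([99, 700, 81]);
translate([0, 45, 0]) rotate([0, atan2(280, 672), 0]) cube([40, 49, 728]);
translate([659, 45, 0]) mirror([1, 0, 0]) rotate([0, atan2(280, 672), 0]) cube([40, 49, 728]);
translate([0, 606, 0]) rotate([0, atan2(280, 672), 0]) cube([40, 49, 728]);
translate([659, 606, 0]) mirror([1, 0, 0]) rotate([0, atan2(280, 672), 0]) cube([40, 49, 728]);


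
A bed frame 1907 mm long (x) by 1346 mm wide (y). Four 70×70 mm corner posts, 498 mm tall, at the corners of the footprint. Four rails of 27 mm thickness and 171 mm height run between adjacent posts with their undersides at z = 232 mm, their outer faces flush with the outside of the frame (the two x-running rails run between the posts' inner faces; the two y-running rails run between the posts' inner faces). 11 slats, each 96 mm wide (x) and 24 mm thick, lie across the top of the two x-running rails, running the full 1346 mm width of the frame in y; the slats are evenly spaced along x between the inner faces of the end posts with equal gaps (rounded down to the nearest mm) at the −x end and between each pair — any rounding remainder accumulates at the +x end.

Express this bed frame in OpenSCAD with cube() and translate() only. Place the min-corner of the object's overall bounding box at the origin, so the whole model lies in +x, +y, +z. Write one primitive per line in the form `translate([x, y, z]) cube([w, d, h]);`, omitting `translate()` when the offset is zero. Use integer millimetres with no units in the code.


cube([70, 70, 498]);
translate([0, 1276, 0]) cube([70, 70, 498]);
translate([1837, 0, 0]) cube([70, 70, 498]);
translate([1837, 1276, 0]) cube([70, 70, 498]);
translate([70, 0, 232]) cube([1767, 27, 171]);
translate([70, 1319, 232]) cube([1767, 27, 171]);
translate([0, 70, 232]) cube([27, 1206, 171]);
translate([1880, 70, 232]) cube([27, 1206, 171]);
translate([129, 0, 403]) cube([96, 1346, 24]);
translate([284, 0, 403]) cube([96, 1346, 24]);
translate([439, 0, 403]) cube([96, 1346, 24]);
translate([594, 0, 403]) cube([96, 1346, 24]);
translate([749, 0, 403]) cube([96, 1346, 24]);
translate([904, 0, 403]) cube([96, 1346, 24]);
translate([1059, 0, 403]) cube([96, 1346, 24]);
translate([1214, 0, 403]) cube([96, 1346, 24]);
translate([1369, 0, 403]) cube([96, 1346, 24]);
translate([1524, 0, 403]) cube([96, 1346, 24]);
translate([1679, 0, 403]) cube([96, 1346, 24]);


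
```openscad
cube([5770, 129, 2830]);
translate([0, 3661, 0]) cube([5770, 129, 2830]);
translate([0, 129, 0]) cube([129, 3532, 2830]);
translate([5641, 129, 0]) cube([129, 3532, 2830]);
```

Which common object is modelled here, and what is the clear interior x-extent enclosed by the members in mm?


A house (or room) frame. The interior width is 5512 mm.

Four 2830 mm walls enclosing a rectangle with no floor or roof — a room or house frame. Outside width is 5770 mm and wall thickness is 129 mm, so the interior width is 5770 − 2 × 129 = 5512 mm.


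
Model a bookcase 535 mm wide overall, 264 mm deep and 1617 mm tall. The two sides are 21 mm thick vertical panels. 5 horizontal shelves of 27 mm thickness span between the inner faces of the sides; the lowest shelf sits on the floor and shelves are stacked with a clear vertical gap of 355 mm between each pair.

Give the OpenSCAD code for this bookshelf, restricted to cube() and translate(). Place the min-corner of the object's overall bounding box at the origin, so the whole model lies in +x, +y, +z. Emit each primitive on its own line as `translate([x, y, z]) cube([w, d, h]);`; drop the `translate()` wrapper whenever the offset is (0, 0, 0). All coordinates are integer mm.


cube([21, 264, 1617]);
translate([514, 0, 0]) cube([21, 264, 1617]);
translate([21, 0, 0]) cube([493, 264, 27]);
translate([21, 0, 382]) cube([493, 264, 27]);
translate([21, 0, 764]) cube([493, 264, 27]);
translate([21, 0, 1146]) cube([493, 264, 27]);
translate([21, 0, 1528]) cube([493, 264, 27]);


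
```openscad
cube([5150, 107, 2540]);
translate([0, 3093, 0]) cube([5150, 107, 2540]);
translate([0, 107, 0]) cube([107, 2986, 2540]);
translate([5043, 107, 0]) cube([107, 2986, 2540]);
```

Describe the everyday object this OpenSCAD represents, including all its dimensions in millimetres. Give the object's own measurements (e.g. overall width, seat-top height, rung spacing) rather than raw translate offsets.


The wall frame of a small rectangular building: four walls, each 2540 mm tall and 107 mm thick, enclosing a footprint 5150 mm (x) by 3200 mm (y) outside-to-outside, with no floor or roof. The front and back walls (the −y and +y sides) span the full width; the two side walls fit between them.


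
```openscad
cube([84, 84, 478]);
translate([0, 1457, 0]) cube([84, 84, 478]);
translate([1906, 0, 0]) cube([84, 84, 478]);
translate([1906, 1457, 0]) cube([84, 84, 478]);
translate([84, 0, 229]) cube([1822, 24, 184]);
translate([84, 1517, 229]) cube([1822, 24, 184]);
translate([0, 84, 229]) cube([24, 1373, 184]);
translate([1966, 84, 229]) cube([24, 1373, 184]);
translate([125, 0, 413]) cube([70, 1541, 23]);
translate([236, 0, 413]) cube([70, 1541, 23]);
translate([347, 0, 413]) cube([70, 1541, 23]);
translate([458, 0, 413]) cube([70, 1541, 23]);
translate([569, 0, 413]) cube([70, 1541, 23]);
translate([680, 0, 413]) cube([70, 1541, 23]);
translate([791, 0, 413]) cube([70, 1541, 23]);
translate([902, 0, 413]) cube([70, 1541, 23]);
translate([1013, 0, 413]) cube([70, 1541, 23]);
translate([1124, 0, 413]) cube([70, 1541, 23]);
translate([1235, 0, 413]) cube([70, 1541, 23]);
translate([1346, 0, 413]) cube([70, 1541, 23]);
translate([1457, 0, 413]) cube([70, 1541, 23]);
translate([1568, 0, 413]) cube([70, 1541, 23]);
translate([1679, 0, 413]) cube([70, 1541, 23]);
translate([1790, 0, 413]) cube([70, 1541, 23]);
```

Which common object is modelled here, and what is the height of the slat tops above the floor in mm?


A bed frame. The slat-top height is 436 mm.

Four posts, four rails, and a row of slats — a bed frame. Slats sit on the rails at z = 229 + 184 = 413; with slat thickness 23, the top is 436 mm.


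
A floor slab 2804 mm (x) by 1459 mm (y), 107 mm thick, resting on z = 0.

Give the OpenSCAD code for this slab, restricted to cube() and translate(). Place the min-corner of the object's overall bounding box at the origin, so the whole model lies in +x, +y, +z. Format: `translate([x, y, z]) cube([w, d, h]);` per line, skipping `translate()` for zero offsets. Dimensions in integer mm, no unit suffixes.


cube([2804, 1459, 107]);


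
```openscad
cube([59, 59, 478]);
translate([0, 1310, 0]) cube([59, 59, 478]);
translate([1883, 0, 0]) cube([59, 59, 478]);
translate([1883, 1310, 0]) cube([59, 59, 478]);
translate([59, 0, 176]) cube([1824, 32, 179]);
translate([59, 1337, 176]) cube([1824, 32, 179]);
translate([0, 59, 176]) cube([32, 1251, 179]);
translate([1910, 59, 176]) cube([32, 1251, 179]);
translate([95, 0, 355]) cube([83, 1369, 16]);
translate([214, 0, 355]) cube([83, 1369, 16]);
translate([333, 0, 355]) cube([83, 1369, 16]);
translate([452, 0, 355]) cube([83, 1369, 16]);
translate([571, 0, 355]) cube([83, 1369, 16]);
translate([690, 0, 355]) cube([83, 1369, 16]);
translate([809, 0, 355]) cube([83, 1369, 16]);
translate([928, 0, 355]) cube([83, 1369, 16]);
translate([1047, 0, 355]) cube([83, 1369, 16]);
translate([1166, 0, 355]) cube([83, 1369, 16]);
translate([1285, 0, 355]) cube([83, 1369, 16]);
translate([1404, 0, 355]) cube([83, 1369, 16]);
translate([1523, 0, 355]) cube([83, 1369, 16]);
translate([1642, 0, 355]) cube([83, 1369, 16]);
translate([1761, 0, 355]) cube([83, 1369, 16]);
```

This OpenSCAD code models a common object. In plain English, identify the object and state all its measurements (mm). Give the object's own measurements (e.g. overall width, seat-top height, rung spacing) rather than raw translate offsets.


A bed frame 1942 mm long (x) by 1369 mm wide (y). Four 59×59 mm corner posts, 478 mm tall, at the corners of the footprint. Four rails of 32 mm thickness and 179 mm height run between adjacent posts with their undersides at z = 176 mm, their outer faces flush with the outside of the frame (the two x-running rails run between the posts' inner faces; the two y-running rails run between the posts' inner faces). 15 slats, each 83 mm wide (x) and 16 mm thick, lie across the top of the two x-running rails, running the full 1369 mm width of the frame in y; along x they sit between the end posts with a 36 mm gap after the −x posts and between neighbouring slats, leaving 39 mm before the +x posts.
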